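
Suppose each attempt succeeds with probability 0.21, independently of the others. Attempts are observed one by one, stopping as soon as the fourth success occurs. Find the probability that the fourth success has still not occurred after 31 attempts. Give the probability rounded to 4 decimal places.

0.0848

Needing more than 31 attempts ⇔ fewer than 4 successes in the first 31. With X ~ Binomial(31, 0.21), P(Y > 31) = P(X ≤ 3).
  k=0: C(31,0)·0.21^0·0.79^31 = 0.000671
  k=1: C(31,1)·0.21^1·0.79^30 = 0.005526
  k=2: C(31,2)·0.21^2·0.79^29 = 0.022033
  k=3: C(31,3)·0.21^3·0.79^28 = 0.056617
P(X ≤ 3) = 0.084846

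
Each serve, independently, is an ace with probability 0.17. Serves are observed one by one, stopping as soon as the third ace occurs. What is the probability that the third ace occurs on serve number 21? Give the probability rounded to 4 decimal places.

0.0326

Y = trial on which the third success occurs; negative binomial, r=3, p=0.17.
P(Y=21) = C(20,2) · p^3 · (1−p)^18
= 190 · 0.004913 · 0.034947 = 0.032622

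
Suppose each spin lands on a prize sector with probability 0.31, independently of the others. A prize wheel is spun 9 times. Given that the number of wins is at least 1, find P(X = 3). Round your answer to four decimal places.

X ~ Binomial(9, 0.31). Want P(X=3 | X≥1) = P(X=3) / P(X≥1).
P(X=3) = C(9,3)·0.31^3·0.69^6 = 0.270059
P(X≥1) = 1 − 0.035452 = 0.964548
Ratio = 0.270059 / 0.964548 = 0.279985

0.2800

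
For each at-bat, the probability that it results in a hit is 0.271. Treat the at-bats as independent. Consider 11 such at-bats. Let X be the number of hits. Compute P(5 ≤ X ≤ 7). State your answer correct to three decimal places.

0.149

X ~ Binomial(11, 0.271); P(5 ≤ X ≤ 7) = Σ C(11,k) p^k (1−p)^(11−k) over k:
  k=5: C(11,5)·0.271^5·0.729^6 = 0.10136
  k=6: C(11,6)·0.271^6·0.729^5 = 0.03768
  k=7: C(11,7)·0.271^7·0.729^4 = 0.01000
Total = 0.14904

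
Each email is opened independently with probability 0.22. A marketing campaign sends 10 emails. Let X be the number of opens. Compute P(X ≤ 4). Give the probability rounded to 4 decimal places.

0.9521

X ~ Binomial(10, 0.22); P(X ≤ 4) = Σ C(10,k) p^k (1−p)^(10−k) over k:
  k=0: C(10,0)·0.22^0·0.78^10 = 0.083358
  k=1: C(10,1)·0.22^1·0.78^9 = 0.235112
  k=2: C(10,2)·0.22^2·0.78^8 = 0.298411
  k=3: C(10,3)·0.22^3·0.78^7 = 0.224446
  k=4: C(10,4)·0.22^4·0.78^6 = 0.110784
Total = 0.952110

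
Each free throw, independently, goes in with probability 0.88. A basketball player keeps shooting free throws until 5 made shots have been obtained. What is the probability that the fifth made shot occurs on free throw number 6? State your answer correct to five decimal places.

0.31664

Y = trial on which the fifth success occurs; negative binomial, r=5, p=0.88.
P(Y=6) = C(5,4) · p^5 · (1−p)^1
= 5 · 0.52773 · 0.12 = 0.3166392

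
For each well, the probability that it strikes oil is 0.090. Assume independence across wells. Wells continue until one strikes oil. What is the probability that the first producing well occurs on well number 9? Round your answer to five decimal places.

Geometric (trials to first success), p = 0.09.
P(Y = 9) = (1−p)^8 · p = 0.47025 · 0.09 = 0.0423227

0.04232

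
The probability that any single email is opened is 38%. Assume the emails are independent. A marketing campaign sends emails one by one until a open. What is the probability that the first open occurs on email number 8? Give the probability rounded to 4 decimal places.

Geometric (trials to first success), p = 0.38.
P(Y = 8) = (1−p)^7 · p = 0.035216 · 0.38 = 0.013382

0.0134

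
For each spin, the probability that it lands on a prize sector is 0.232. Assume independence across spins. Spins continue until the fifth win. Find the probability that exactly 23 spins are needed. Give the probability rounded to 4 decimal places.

0.0425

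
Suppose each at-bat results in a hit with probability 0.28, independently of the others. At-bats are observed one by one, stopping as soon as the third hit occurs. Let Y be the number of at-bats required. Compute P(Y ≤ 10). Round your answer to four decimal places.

Finishing within 10 at-bats ⇔ at least 3 successes in the first 10. With X ~ Binomial(10, 0.28), P(Y ≤ 10) = 1 − P(X ≤ 2).
  k=0: C(10,0)·0.28^0·0.72^10 = 0.037439
  k=1: C(10,1)·0.28^1·0.72^9 = 0.145596
  k=2: C(10,2)·0.28^2·0.72^8 = 0.254794
1 − 0.437829 = 0.562171

0.5622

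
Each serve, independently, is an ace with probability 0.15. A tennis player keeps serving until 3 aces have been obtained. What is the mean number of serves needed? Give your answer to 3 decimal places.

20.000

Y = total serves until the third success; negative binomial with r=3, p=0.15.
E[Y] = r / p = 3 / 0.15 = 20.00000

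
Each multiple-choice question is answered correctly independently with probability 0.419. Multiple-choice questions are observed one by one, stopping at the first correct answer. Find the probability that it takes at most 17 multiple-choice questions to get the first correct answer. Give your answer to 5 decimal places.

0.99990

Y = number of multiple-choice questions to the first success; geometric, p = 0.419.
P(Y ≤ 17) = 1 − (1−p)^17 = 1 − 0.0000979 = 0.9999021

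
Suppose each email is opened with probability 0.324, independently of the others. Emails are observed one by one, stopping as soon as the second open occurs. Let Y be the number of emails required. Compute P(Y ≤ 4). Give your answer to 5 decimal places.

0.39082

Finishing within 4 emails ⇔ at least 2 successes in the first 4. With X ~ Binomial(4, 0.324), P(Y ≤ 4) = 1 − P(X ≤ 1).
  k=0: C(4,0)·0.324^0·0.676^4 = 0.2088271
  k=1: C(4,1)·0.324^1·0.676^3 = 0.4003548
1 − 0.6091819 = 0.3908181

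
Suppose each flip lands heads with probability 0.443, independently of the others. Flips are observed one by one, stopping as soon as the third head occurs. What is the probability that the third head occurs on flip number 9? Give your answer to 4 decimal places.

0.0727

Y = trial on which the third success occurs; negative binomial, r=3, p=0.443.
P(Y=9) = C(8,2) · p^3 · (1−p)^6
= 28 · 0.086938 · 0.029863 = 0.072694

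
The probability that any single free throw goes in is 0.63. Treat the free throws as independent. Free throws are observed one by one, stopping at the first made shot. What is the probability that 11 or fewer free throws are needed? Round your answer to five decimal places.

Y = number of free throws to the first success; geometric, p = 0.63.
P(Y ≤ 11) = 1 − (1−p)^11 = 1 − 0.0000178 = 0.9999822

0.99998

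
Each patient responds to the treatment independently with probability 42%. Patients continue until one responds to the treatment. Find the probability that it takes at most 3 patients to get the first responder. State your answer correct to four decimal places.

0.8049

Y = number of patients to the first success; geometric, p = 0.42.
P(Y ≤ 3) = 1 − (1−p)^3 = 1 − 0.195112 = 0.804888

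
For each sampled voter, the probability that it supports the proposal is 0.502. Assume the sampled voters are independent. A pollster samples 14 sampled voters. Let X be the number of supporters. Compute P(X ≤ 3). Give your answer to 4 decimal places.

X ~ Binomial(14, 0.502); P(X ≤ 3) = Σ C(14,k) p^k (1−p)^(14−k) over k:
  k=0: C(14,0)·0.502^0·0.498^14 = 0.000058
  k=1: C(14,1)·0.502^1·0.498^13 = 0.000814
  k=2: C(14,2)·0.502^2·0.498^12 = 0.005336
  k=3: C(14,3)·0.502^3·0.498^11 = 0.021515
Total = 0.027723

0.0277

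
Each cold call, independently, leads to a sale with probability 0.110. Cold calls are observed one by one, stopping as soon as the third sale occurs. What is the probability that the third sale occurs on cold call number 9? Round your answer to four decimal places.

Y = trial on which the third success occurs; negative binomial, r=3, p=0.11.
P(Y=9) = C(8,2) · p^3 · (1−p)^6
= 28 · 0.001331 · 0.49698 = 0.018521

0.0185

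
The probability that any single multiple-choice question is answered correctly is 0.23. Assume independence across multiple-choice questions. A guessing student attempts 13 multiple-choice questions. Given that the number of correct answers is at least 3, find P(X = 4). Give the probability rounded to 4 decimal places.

X ~ Binomial(13, 0.23). Want P(X=4 | X≥3) = P(X=4) / P(X≥3).
P(X=4) = C(13,4)·0.23^4·0.77^9 = 0.190386
P(X≥3) = 1 − 0.033449 − 0.129885 − 0.232781 = 0.603885
Ratio = 0.190386 / 0.603885 = 0.315268

0.3153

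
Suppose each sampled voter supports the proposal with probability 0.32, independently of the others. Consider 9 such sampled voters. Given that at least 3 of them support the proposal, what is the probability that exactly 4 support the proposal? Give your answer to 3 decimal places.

0.326

X ~ Binomial(9, 0.32). Want P(X=4 | X≥3) = P(X=4) / P(X≥3).
P(X=4) = C(9,4)·0.32^4·0.68^5 = 0.19209
P(X≥3) = 1 − 0.03109 − 0.13166 − 0.24784 = 0.58941
Ratio = 0.19209 / 0.58941 = 0.32591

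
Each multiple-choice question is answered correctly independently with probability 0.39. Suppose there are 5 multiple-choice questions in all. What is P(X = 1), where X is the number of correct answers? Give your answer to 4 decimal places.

0.2700

X ~ Binomial(n=5, p=0.39).
P(X=1) = C(5,1) · p^1 · (1−p)^4
= 5 · 0.39 · 0.13846 = 0.269994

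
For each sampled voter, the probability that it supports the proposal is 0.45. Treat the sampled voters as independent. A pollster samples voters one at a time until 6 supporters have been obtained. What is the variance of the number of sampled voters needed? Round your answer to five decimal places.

Y = total sampled voters until the sixth success; negative binomial with r=6, p=0.45.
Var(Y) = r(1−p)/p² = 6·0.55 / 0.45² = 16.2962963

16.29630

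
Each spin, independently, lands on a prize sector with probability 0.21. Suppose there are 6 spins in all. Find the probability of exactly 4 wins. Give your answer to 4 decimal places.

X ~ Binomial(n=6, p=0.21).
P(X=4) = C(6,4) · p^4 · (1−p)^2
= 15 · 0.0019448 · 0.6241 = 0.018206

0.0182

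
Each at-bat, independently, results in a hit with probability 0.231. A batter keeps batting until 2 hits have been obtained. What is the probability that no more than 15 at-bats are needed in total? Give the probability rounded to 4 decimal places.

0.8929

Finishing within 15 at-bats ⇔ at least 2 successes in the first 15. With X ~ Binomial(15, 0.231), P(Y ≤ 15) = 1 − P(X ≤ 1).
  k=0: C(15,0)·0.231^0·0.769^15 = 0.019449
  k=1: C(15,1)·0.231^1·0.769^14 = 0.087634
1 − 0.107083 = 0.892917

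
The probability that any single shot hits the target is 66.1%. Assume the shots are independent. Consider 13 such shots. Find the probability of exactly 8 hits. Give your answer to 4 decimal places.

X ~ Binomial(n=13, p=0.661).
P(X=8) = C(13,8) · p^8 · (1−p)^5
= 1287 · 0.036443 · 0.0044771 = 0.209985

0.2100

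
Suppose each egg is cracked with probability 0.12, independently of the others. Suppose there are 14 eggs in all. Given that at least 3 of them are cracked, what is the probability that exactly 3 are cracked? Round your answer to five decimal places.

X ~ Binomial(14, 0.12). Want P(X=3 | X≥3) = P(X=3) / P(X≥3).
P(X=3) = C(14,3)·0.12^3·0.88^11 = 0.1541539
P(X≥3) = 1 − 0.1670157 − 0.3188482 − 0.2826155 = 0.2315205
Ratio = 0.1541539 / 0.2315205 = 0.6658325

0.66583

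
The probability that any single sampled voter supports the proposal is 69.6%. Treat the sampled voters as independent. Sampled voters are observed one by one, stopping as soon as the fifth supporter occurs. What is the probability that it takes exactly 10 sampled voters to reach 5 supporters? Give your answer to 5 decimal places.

Y = trial on which the fifth success occurs; negative binomial, r=5, p=0.696.
P(Y=10) = C(9,4) · p^5 · (1−p)^5
= 126 · 0.16332 · 0.0025964 = 0.0534299

0.05343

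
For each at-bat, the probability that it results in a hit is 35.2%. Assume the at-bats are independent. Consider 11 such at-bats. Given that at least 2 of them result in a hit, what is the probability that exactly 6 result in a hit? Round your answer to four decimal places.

0.1067

X ~ Binomial(11, 0.352). Want P(X=6 | X≥2) = P(X=6) / P(X≥2).
P(X=6) = C(11,6)·0.352^6·0.648^5 = 0.100409
P(X≥2) = 1 − 0.008459 − 0.050546 = 0.940995
Ratio = 0.100409 / 0.940995 = 0.106705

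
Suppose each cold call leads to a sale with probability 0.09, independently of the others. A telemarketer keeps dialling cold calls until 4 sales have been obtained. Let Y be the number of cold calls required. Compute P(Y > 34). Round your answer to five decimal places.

0.63331

Needing more than 34 cold calls ⇔ fewer than 4 successes in the first 34. With X ~ Binomial(34, 0.09), P(Y > 34) = P(X ≤ 3).
  k=0: C(34,0)·0.09^0·0.91^34 = 0.0404956
  k=1: C(34,1)·0.09^1·0.91^33 = 0.1361719
  k=2: C(34,2)·0.09^2·0.91^32 = 0.2222145
  k=3: C(34,3)·0.09^3·0.91^31 = 0.2344241
P(X ≤ 3) = 0.6333060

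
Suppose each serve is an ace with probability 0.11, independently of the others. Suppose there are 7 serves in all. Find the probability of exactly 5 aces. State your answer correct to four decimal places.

0.0003

X ~ Binomial(n=7, p=0.11).
P(X=5) = C(7,5) · p^5 · (1−p)^2
= 21 · 1.6105e-05 · 0.7921 = 0.000268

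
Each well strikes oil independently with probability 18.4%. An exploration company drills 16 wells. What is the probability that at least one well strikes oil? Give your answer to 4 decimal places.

0.9614

P(at least one) = 1 − P(none) = 1 − (1 − 0.184)^16
= 1 − 0.038640 = 0.961360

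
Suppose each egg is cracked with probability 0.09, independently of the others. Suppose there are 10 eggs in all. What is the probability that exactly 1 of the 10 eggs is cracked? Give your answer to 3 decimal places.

0.385

X ~ Binomial(n=10, p=0.09).
P(X=1) = C(10,1) · p^1 · (1−p)^9
= 10 · 0.09 · 0.42793 = 0.38514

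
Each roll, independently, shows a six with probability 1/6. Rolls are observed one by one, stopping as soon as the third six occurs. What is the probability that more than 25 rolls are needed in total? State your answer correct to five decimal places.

Needing more than 25 rolls ⇔ fewer than 3 successes in the first 25. With X ~ Binomial(25, 0.166667), P(Y > 25) = P(X ≤ 2).
  k=0: C(25,0)·0.166667^0·0.833333^25 = 0.0104826
  k=1: C(25,1)·0.166667^1·0.833333^24 = 0.0524130
  k=2: C(25,2)·0.166667^2·0.833333^23 = 0.1257912
P(X ≤ 2) = 0.1886867

0.18869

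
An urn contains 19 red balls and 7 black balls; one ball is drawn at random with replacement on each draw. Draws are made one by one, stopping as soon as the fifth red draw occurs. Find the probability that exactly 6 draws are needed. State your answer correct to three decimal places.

0.281

Y = trial on which the fifth success occurs; negative binomial, r=5, p=0.730769.
P(Y=6) = C(5,4) · p^5 · (1−p)^1
= 5 · 0.2084 · 0.26923 = 0.28054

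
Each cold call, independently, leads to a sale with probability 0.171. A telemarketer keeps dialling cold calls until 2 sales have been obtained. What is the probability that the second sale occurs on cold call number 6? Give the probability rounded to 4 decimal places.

0.0691

Y = trial on which the second success occurs; negative binomial, r=2, p=0.171.
P(Y=6) = C(5,1) · p^2 · (1−p)^4
= 5 · 0.029241 · 0.4723 = 0.069053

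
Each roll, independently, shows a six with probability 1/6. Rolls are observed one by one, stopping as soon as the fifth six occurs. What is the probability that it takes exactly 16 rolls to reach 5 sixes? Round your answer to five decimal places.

Y = trial on which the fifth success occurs; negative binomial, r=5, p=0.166667.
P(Y=16) = C(15,4) · p^5 · (1−p)^11
= 1365 · 0.0001286 · 0.13459 = 0.0236256

0.02363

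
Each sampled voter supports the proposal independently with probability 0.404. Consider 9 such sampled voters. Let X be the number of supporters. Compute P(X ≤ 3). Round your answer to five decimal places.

0.47259

X ~ Binomial(9, 0.404); P(X ≤ 3) = Σ C(9,k) p^k (1−p)^(9−k) over k:
  k=0: C(9,0)·0.404^0·0.596^9 = 0.0094889
  k=1: C(9,1)·0.404^1·0.596^8 = 0.0578887
  k=2: C(9,2)·0.404^2·0.596^7 = 0.1569600
  k=3: C(9,3)·0.404^3·0.596^6 = 0.2482567
Total = 0.4725943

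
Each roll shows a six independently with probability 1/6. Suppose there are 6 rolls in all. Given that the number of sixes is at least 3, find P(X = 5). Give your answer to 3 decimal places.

X ~ Binomial(6, 0.166667). Want P(X=5 | X≥3) = P(X=5) / P(X≥3).
P(X=5) = C(6,5)·0.166667^5·0.833333^1 = 0.00064
P(X≥3) = 1 − 0.33490 − 0.40188 − 0.20094 = 0.06229
Ratio = 0.00064 / 0.06229 = 0.01032

0.010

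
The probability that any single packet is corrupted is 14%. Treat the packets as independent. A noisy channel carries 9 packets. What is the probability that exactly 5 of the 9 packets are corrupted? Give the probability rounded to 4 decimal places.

X ~ Binomial(n=9, p=0.14).
P(X=5) = C(9,5) · p^5 · (1−p)^4
= 126 · 5.3782e-05 · 0.54701 = 0.003707

0.0037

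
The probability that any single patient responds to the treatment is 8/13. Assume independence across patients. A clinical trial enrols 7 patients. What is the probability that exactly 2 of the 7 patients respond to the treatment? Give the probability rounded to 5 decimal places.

0.06693

X ~ Binomial(n=7, p=0.615385).
P(X=2) = C(7,2) · p^2 · (1−p)^5
= 21 · 0.3787 · 0.0084165 = 0.0669339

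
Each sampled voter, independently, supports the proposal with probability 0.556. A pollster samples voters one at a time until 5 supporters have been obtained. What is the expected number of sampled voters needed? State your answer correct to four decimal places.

8.9928

Y = total sampled voters until the fifth success; negative binomial with r=5, p=0.556.
E[Y] = r / p = 5 / 0.556 = 8.992806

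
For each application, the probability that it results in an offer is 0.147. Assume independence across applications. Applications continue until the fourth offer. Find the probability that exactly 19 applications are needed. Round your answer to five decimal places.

0.03509

Y = trial on which the fourth success occurs; negative binomial, r=4, p=0.147.
P(Y=19) = C(18,3) · p^4 · (1−p)^15
= 816 · 0.00046695 · 0.092095 = 0.0350909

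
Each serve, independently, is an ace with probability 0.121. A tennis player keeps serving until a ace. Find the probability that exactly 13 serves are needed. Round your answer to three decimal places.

0.026

Geometric (trials to first success), p = 0.121.
P(Y = 13) = (1−p)^12 · p = 0.21275 · 0.121 = 0.02574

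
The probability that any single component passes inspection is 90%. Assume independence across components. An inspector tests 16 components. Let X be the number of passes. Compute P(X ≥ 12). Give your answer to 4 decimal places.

0.9830

X ~ Binomial(16, 0.90); P(X ≥ 12) = Σ C(16,k) p^k (1−p)^(16−k) over k:
  k=12: C(16,12)·0.90^12·0.10^4 = 0.051402
  k=13: C(16,13)·0.90^13·0.10^3 = 0.142344
  k=14: C(16,14)·0.90^14·0.10^2 = 0.274522
  k=15: C(16,15)·0.90^15·0.10^1 = 0.329426
  k=16: C(16,16)·0.90^16·0.10^0 = 0.185302
Total = 0.982996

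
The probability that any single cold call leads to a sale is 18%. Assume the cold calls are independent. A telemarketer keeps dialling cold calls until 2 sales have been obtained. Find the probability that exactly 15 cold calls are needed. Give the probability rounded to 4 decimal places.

Y = trial on which the second success occurs; negative binomial, r=2, p=0.18.
P(Y=15) = C(14,1) · p^2 · (1−p)^13
= 14 · 0.0324 · 0.075784 = 0.034376

0.0344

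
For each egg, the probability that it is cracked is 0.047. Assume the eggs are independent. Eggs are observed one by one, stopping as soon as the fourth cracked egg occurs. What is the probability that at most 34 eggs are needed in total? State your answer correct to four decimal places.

Finishing within 34 eggs ⇔ at least 4 successes in the first 34. With X ~ Binomial(34, 0.047), P(Y ≤ 34) = 1 − P(X ≤ 3).
  k=0: C(34,0)·0.047^0·0.953^34 = 0.194607
  k=1: C(34,1)·0.047^1·0.953^33 = 0.326319
  k=2: C(34,2)·0.047^2·0.953^32 = 0.265541
  k=3: C(34,3)·0.047^3·0.953^31 = 0.139690
1 − 0.926157 = 0.073843

0.0738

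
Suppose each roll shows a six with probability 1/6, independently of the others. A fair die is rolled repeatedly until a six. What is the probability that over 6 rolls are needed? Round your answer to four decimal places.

0.3349

Y = number of rolls to the first success; geometric, p = 0.166667.
P(Y > 6) = P(first 6 all fail) = (1−p)^6 = 0.334898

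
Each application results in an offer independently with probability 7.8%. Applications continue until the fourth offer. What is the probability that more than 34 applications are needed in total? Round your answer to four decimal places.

Needing more than 34 applications ⇔ fewer than 4 successes in the first 34. With X ~ Binomial(34, 0.078), P(Y > 34) = P(X ≤ 3).
  k=0: C(34,0)·0.078^0·0.922^34 = 0.063220
  k=1: C(34,1)·0.078^1·0.922^33 = 0.181842
  k=2: C(34,2)·0.078^2·0.922^32 = 0.253829
  k=3: C(34,3)·0.078^3·0.922^31 = 0.229052
P(X ≤ 3) = 0.727943

0.7279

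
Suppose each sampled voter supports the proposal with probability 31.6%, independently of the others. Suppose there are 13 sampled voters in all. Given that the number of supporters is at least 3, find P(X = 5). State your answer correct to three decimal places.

0.234

X ~ Binomial(13, 0.316). Want P(X=5 | X≥3) = P(X=5) / P(X≥3).
P(X=5) = C(13,5)·0.316^5·0.684^8 = 0.19430
P(X≥3) = 1 − 0.00717 − 0.04308 − 0.11942 = 0.83032
Ratio = 0.19430 / 0.83032 = 0.23400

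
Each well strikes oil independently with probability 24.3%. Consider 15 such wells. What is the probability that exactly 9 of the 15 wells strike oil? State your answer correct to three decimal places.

0.003

X ~ Binomial(n=15, p=0.243).
P(X=9) = C(15,9) · p^9 · (1−p)^6
= 5005 · 2.9543e-06 · 0.18818 = 0.00278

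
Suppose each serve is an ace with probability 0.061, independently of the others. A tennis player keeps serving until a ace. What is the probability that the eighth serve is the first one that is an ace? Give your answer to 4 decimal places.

0.0393

Geometric (trials to first success), p = 0.061.
P(Y = 8) = (1−p)^7 · p = 0.64366 · 0.061 = 0.039263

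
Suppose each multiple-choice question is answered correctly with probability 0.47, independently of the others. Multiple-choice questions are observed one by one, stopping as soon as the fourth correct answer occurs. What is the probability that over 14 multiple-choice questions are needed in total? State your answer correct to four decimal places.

Needing more than 14 multiple-choice questions ⇔ fewer than 4 successes in the first 14. With X ~ Binomial(14, 0.47), P(Y > 14) = P(X ≤ 3).
  k=0: C(14,0)·0.47^0·0.53^14 = 0.000138
  k=1: C(14,1)·0.47^1·0.53^13 = 0.001713
  k=2: C(14,2)·0.47^2·0.53^12 = 0.009875
  k=3: C(14,3)·0.47^3·0.53^11 = 0.035029
P(X ≤ 3) = 0.046756

0.0468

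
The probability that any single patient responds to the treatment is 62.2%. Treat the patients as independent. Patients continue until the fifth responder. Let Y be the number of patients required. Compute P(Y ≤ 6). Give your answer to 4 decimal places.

Finishing within 6 patients ⇔ at least 5 successes in the first 6. With X ~ Binomial(6, 0.622), P(Y ≤ 6) = 1 − P(X ≤ 4).
  k=0: C(6,0)·0.622^0·0.378^6 = 0.002917
  k=1: C(6,1)·0.622^1·0.378^5 = 0.028801
  k=2: C(6,2)·0.622^2·0.378^4 = 0.118478
  k=3: C(6,3)·0.622^3·0.378^3 = 0.259942
  k=4: C(6,4)·0.622^4·0.378^2 = 0.320802
1 − 0.730940 = 0.269060

0.2691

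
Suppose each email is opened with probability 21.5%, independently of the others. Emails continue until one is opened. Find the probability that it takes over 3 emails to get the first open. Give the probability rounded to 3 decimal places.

Y = number of emails to the first success; geometric, p = 0.215.
P(Y > 3) = P(first 3 all fail) = (1−p)^3 = 0.48374

0.484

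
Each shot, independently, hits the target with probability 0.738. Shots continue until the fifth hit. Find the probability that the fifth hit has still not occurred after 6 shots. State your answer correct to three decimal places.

Needing more than 6 shots ⇔ fewer than 5 successes in the first 6. With X ~ Binomial(6, 0.738), P(Y > 6) = P(X ≤ 4).
  k=0: C(6,0)·0.738^0·0.262^6 = 0.00032
  k=1: C(6,1)·0.738^1·0.262^5 = 0.00547
  k=2: C(6,2)·0.738^2·0.262^4 = 0.03850
  k=3: C(6,3)·0.738^3·0.262^3 = 0.14458
  k=4: C(6,4)·0.738^4·0.262^2 = 0.30544
P(X ≤ 4) = 0.49430

0.494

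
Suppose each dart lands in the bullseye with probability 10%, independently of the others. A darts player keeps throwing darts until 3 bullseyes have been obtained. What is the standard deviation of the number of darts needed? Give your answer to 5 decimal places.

16.43168

Y = total darts until the third success; negative binomial with r=3, p=0.10.
SD(Y) = √[r(1−p)/p²] = √(270.0000000) = 16.4316767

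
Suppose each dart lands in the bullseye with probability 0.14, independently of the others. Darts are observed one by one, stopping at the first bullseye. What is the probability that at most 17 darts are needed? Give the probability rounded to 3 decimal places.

Y = number of darts to the first success; geometric, p = 0.14.
P(Y ≤ 17) = 1 − (1−p)^17 = 1 − 0.07700 = 0.92300

0.923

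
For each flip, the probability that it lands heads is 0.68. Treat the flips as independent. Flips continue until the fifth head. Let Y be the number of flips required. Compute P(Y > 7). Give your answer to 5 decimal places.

0.39865

Needing more than 7 flips ⇔ fewer than 5 successes in the first 7. With X ~ Binomial(7, 0.68), P(Y > 7) = P(X ≤ 4).
  k=0: C(7,0)·0.68^0·0.32^7 = 0.0003436
  k=1: C(7,1)·0.68^1·0.32^6 = 0.0051110
  k=2: C(7,2)·0.68^2·0.32^5 = 0.0325827
  k=3: C(7,3)·0.68^3·0.32^4 = 0.1153970
  k=4: C(7,4)·0.68^4·0.32^3 = 0.2452187
P(X ≤ 4) = 0.3986531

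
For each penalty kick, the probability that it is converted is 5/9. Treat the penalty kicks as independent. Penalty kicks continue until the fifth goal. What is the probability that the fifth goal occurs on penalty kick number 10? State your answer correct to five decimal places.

Y = trial on which the fifth success occurs; negative binomial, r=5, p=0.555556.
P(Y=10) = C(9,4) · p^5 · (1−p)^5
= 126 · 0.052922 · 0.017342 = 0.1156366

0.11564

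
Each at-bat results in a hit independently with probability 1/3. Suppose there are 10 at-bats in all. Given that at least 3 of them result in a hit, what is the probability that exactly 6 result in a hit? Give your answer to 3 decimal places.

0.081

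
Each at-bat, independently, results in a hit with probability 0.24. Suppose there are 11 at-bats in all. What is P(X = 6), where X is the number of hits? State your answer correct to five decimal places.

X ~ Binomial(n=11, p=0.24).
P(X=6) = C(11,6) · p^6 · (1−p)^5
= 462 · 0.0001911 · 0.25355 = 0.0223860

0.02239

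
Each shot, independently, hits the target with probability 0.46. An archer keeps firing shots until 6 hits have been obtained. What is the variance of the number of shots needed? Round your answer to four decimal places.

Y = total shots until the sixth success; negative binomial with r=6, p=0.46.
Var(Y) = r(1−p)/p² = 6·0.54 / 0.46² = 15.311909

15.3119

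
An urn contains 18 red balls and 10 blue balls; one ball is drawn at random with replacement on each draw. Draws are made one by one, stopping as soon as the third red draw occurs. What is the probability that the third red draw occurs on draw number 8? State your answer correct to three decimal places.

Y = trial on which the third success occurs; negative binomial, r=3, p=0.642857.
P(Y=8) = C(7,2) · p^3 · (1−p)^5
= 21 · 0.26567 · 0.0058105 = 0.03242

0.032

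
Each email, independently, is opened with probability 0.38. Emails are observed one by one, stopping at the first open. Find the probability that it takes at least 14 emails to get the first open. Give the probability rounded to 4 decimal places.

Y = number of emails to the first success; geometric, p = 0.38.
P(Y > 13) = P(first 13 all fail) = (1−p)^13 = 0.002000

0.0020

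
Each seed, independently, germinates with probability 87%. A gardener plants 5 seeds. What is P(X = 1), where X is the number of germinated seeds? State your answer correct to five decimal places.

0.00124

X ~ Binomial(n=5, p=0.87).
P(X=1) = C(5,1) · p^1 · (1−p)^4
= 5 · 0.87 · 0.00028561 = 0.0012424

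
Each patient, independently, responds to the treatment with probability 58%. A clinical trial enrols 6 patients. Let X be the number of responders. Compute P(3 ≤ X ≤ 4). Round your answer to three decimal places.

X ~ Binomial(6, 0.58); P(3 ≤ X ≤ 4) = Σ C(6,k) p^k (1−p)^(6−k) over k:
  k=3: C(6,3)·0.58^3·0.42^3 = 0.28911
  k=4: C(6,4)·0.58^4·0.42^2 = 0.29943
Total = 0.58854

0.589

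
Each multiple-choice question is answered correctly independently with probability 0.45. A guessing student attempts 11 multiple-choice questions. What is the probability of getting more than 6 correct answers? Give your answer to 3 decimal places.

X ~ Binomial(11, 0.45); P(X ≥ 7) = Σ C(11,k) p^k (1−p)^(11−k) over k:
  k=7: C(11,7)·0.45^7·0.55^4 = 0.11284
  k=8: C(11,8)·0.45^8·0.55^3 = 0.04616
  k=9: C(11,9)·0.45^9·0.55^2 = 0.01259
  k=10: C(11,10)·0.45^10·0.55^1 = 0.00206
  k=11: C(11,11)·0.45^11·0.55^0 = 0.00015
Total = 0.17380

0.174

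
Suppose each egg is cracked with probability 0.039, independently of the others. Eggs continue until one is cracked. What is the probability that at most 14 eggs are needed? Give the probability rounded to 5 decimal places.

Y = number of eggs to the first success; geometric, p = 0.039.
P(Y ≤ 14) = 1 − (1−p)^14 = 1 − 0.5729641 = 0.4270359

0.42704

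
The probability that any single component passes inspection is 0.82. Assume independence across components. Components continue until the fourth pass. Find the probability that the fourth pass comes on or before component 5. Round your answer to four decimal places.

Finishing within 5 components ⇔ at least 4 successes in the first 5. With X ~ Binomial(5, 0.82), P(Y ≤ 5) = 1 − P(X ≤ 3).
  k=0: C(5,0)·0.82^0·0.18^5 = 0.000189
  k=1: C(5,1)·0.82^1·0.18^4 = 0.004304
  k=2: C(5,2)·0.82^2·0.18^3 = 0.039214
  k=3: C(5,3)·0.82^3·0.18^2 = 0.178643
1 − 0.222351 = 0.777649

0.7776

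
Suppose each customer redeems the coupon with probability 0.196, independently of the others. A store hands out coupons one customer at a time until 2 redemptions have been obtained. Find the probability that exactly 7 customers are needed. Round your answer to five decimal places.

0.07744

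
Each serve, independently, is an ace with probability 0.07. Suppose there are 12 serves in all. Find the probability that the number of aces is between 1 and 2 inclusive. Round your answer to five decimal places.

0.53461

X ~ Binomial(12, 0.07); P(1 ≤ X ≤ 2) = Σ C(12,k) p^k (1−p)^(12−k) over k:
  k=1: C(12,1)·0.07^1·0.93^11 = 0.3780870
  k=2: C(12,2)·0.07^2·0.93^10 = 0.1565199
Total = 0.5346069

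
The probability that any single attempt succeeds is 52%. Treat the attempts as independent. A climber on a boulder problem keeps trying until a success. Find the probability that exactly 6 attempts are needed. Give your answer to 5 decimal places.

0.01325

Geometric (trials to first success), p = 0.52.
P(Y = 6) = (1−p)^5 · p = 0.02548 · 0.52 = 0.0132498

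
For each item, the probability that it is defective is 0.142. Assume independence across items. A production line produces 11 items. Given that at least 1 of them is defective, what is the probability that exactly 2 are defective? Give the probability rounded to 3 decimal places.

X ~ Binomial(11, 0.142). Want P(X=2 | X≥1) = P(X=2) / P(X≥1).
P(X=2) = C(11,2)·0.142^2·0.858^9 = 0.27946
P(X≥1) = 1 − 0.18551 = 0.81449
Ratio = 0.27946 / 0.81449 = 0.34311

0.343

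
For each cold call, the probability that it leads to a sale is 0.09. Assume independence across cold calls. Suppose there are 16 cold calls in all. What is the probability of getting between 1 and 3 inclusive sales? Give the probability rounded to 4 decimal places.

0.7293

X ~ Binomial(16, 0.09); P(1 ≤ X ≤ 3) = Σ C(16,k) p^k (1−p)^(16−k) over k:
  k=1: C(16,1)·0.09^1·0.91^15 = 0.349932
  k=2: C(16,2)·0.09^2·0.91^14 = 0.259565
  k=3: C(16,3)·0.09^3·0.91^13 = 0.119799
Total = 0.729296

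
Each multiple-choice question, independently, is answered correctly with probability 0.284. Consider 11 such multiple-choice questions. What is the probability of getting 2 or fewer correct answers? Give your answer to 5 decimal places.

X ~ Binomial(11, 0.284); P(X ≤ 2) = Σ C(11,k) p^k (1−p)^(11−k) over k:
  k=0: C(11,0)·0.284^0·0.716^11 = 0.0253538
  k=1: C(11,1)·0.284^1·0.716^10 = 0.1106219
  k=2: C(11,2)·0.284^2·0.716^9 = 0.2193899
Total = 0.3553656

0.35537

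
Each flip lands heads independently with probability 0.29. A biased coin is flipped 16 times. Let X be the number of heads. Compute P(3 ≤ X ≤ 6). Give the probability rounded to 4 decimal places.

0.7325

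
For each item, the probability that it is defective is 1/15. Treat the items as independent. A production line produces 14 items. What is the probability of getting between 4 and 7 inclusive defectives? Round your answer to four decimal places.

X ~ Binomial(14, 0.066667); P(4 ≤ X ≤ 7) = Σ C(14,k) p^k (1−p)^(14−k) over k:
  k=4: C(14,4)·0.066667^4·0.933333^10 = 0.009918
  k=5: C(14,5)·0.066667^5·0.933333^9 = 0.001417
  k=6: C(14,6)·0.066667^6·0.933333^8 = 0.000152
  k=7: C(14,7)·0.066667^7·0.933333^7 = 0.000012
Total = 0.011499

0.0115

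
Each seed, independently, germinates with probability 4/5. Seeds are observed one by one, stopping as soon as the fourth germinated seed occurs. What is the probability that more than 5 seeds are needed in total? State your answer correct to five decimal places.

Needing more than 5 seeds ⇔ fewer than 4 successes in the first 5. With X ~ Binomial(5, 0.80), P(Y > 5) = P(X ≤ 3).
  k=0: C(5,0)·0.80^0·0.20^5 = 0.0003200
  k=1: C(5,1)·0.80^1·0.20^4 = 0.0064000
  k=2: C(5,2)·0.80^2·0.20^3 = 0.0512000
  k=3: C(5,3)·0.80^3·0.20^2 = 0.2048000
P(X ≤ 3) = 0.2627200

0.26272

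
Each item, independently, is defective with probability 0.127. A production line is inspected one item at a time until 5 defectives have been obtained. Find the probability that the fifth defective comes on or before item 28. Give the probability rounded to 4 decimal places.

0.2789

Finishing within 28 items ⇔ at least 5 successes in the first 28. With X ~ Binomial(28, 0.127), P(Y ≤ 28) = 1 − P(X ≤ 4).
  k=0: C(28,0)·0.127^0·0.873^28 = 0.022305
  k=1: C(28,1)·0.127^1·0.873^27 = 0.090854
  k=2: C(28,2)·0.127^2·0.873^26 = 0.178431
  k=3: C(28,3)·0.127^3·0.873^25 = 0.224963
  k=4: C(28,4)·0.127^4·0.873^24 = 0.204541
1 − 0.721094 = 0.278906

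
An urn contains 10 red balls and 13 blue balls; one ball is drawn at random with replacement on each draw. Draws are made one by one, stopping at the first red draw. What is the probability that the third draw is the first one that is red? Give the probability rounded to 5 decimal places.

Geometric (trials to first success), p = 0.434783.
P(Y = 3) = (1−p)^2 · p = 0.31947 · 0.434783 = 0.1389003

0.13890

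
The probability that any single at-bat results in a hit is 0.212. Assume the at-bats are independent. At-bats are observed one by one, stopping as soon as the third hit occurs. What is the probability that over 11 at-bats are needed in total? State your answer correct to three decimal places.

Needing more than 11 at-bats ⇔ fewer than 3 successes in the first 11. With X ~ Binomial(11, 0.212), P(Y > 11) = P(X ≤ 2).
  k=0: C(11,0)·0.212^0·0.788^11 = 0.07274
  k=1: C(11,1)·0.212^1·0.788^10 = 0.21527
  k=2: C(11,2)·0.212^2·0.788^9 = 0.28958
P(X ≤ 2) = 0.57760

0.578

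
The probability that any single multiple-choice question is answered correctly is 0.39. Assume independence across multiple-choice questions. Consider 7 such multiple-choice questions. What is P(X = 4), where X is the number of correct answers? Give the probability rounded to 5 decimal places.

0.18379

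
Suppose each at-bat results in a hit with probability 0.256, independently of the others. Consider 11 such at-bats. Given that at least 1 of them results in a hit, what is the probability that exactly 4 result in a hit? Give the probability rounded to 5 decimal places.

X ~ Binomial(11, 0.256). Want P(X=4 | X≥1) = P(X=4) / P(X≥1).
P(X=4) = C(11,4)·0.256^4·0.744^7 = 0.1788481
P(X≥1) = 1 − 0.0386636 = 0.9613364
Ratio = 0.1788481 / 0.9613364 = 0.1860411

0.18604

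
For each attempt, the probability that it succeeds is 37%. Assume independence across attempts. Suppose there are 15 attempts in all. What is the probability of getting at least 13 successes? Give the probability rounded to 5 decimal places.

0.00011

X ~ Binomial(15, 0.37); P(X ≥ 13) = Σ C(15,k) p^k (1−p)^(15−k) over k:
  k=13: C(15,13)·0.37^13·0.63^2 = 0.0001015
  k=14: C(15,14)·0.37^14·0.63^1 = 0.0000085
  k=15: C(15,15)·0.37^15·0.63^0 = 0.0000003
Total = 0.0001104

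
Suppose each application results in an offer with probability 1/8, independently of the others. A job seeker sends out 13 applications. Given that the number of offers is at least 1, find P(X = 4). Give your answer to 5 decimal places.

X ~ Binomial(13, 0.125). Want P(X=4 | X≥1) = P(X=4) / P(X≥1).
P(X=4) = C(13,4)·0.125^4·0.875^9 = 0.0524830
P(X≥1) = 1 − 0.1762401 = 0.8237599
Ratio = 0.0524830 / 0.8237599 = 0.0637115

0.06371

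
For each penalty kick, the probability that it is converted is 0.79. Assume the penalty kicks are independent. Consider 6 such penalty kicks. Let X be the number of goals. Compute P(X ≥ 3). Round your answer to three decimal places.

X ~ Binomial(6, 0.79); P(X ≥ 3) = Σ C(6,k) p^k (1−p)^(6−k) over k:
  k=3: C(6,3)·0.79^3·0.21^3 = 0.09132
  k=4: C(6,4)·0.79^4·0.21^2 = 0.25765
  k=5: C(6,5)·0.79^5·0.21^1 = 0.38771
  k=6: C(6,6)·0.79^6·0.21^0 = 0.24309
Total = 0.97977

0.980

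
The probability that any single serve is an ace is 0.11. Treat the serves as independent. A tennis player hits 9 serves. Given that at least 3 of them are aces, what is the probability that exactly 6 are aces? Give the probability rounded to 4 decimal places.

X ~ Binomial(9, 0.11). Want P(X=6 | X≥3) = P(X=6) / P(X≥3).
P(X=6) = C(9,6)·0.11^6·0.89^3 = 0.000105
P(X≥3) = 1 − 0.350356 − 0.389722 − 0.192672 = 0.067250
Ratio = 0.000105 / 0.067250 = 0.001560

0.0016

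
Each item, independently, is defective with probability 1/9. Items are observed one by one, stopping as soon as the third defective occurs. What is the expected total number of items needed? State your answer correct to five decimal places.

Y = total items until the third success; negative binomial with r=3, p=0.111111.
E[Y] = r / p = 3 / 0.111111 = 27.0000000

27.00000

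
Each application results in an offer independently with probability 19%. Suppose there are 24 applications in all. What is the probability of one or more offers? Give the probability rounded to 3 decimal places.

P(at least one) = 1 − P(none) = 1 − (1 − 0.19)^24
= 1 − 0.00636 = 0.99364

0.994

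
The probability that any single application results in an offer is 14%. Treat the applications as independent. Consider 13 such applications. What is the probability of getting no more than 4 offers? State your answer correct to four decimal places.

0.9740

X ~ Binomial(13, 0.14); P(X ≤ 4) = Σ C(13,k) p^k (1−p)^(13−k) over k:
  k=0: C(13,0)·0.14^0·0.86^13 = 0.140760
  k=1: C(13,1)·0.14^1·0.86^12 = 0.297888
  k=2: C(13,2)·0.14^2·0.86^11 = 0.290960
  k=3: C(13,3)·0.14^3·0.86^10 = 0.173674
  k=4: C(13,4)·0.14^4·0.86^9 = 0.070681
Total = 0.973963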